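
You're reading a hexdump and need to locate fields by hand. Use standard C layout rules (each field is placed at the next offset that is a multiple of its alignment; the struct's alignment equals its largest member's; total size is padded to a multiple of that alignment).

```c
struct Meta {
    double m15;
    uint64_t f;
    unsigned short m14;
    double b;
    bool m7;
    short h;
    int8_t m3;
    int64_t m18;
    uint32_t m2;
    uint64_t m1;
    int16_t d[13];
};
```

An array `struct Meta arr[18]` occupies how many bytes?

1728

0..8  m15  (8B, 8-aligned)
8..16  f  (8B, 8-aligned)
16..18  m14  (2B, 2-aligned)
18..24  -- padding (6B)
24..32  b  (8B, 8-aligned)
32..33  m7  (1B, 1-aligned)
33..34  -- padding (1B)
34..36  h  (2B, 2-aligned)
36..37  m3  (1B, 1-aligned)
37..40  -- padding (3B)
40..48  m18  (8B, 8-aligned)
48..52  m2  (4B, 4-aligned)
52..56  -- padding (4B)
56..64  m1  (8B, 8-aligned)
64..90  d  (26B, 2-aligned)
90..96  -- tail padding (6B)
sizeof = 96, alignof = 8
array of 18: 18 × 96 = 1728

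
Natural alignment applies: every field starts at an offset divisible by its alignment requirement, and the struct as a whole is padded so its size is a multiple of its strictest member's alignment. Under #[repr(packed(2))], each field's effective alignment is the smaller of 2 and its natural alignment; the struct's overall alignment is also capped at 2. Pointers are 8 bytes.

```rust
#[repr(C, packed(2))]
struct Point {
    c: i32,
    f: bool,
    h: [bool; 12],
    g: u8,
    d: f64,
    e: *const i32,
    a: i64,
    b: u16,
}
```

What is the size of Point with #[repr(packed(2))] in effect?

0..4  c  (4B, 2-aligned)
4..5  f  (1B, 1-aligned)
5..17  h  (12B, 1-aligned)
17..18  g  (1B, 1-aligned)
18..26  d  (8B, 2-aligned)
26..34  e  (8B, 2-aligned)
34..42  a  (8B, 2-aligned)
42..44  b  (2B, 2-aligned)
sizeof = 44, alignof = 2

44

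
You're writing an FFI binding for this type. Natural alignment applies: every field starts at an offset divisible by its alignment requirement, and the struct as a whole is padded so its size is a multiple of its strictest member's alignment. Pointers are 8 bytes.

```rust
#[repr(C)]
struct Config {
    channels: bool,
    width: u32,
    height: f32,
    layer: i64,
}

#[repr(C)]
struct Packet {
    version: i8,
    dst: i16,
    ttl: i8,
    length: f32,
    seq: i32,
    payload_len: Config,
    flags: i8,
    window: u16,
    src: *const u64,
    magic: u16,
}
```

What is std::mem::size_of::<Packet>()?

Config: @0: channels [1B, align 1] → 1; +3 pad (align 4); @4: width [4B, align 4] → 8; @8: height [4B, align 4] → 12; +4 pad (align 8); @16: layer [8B, align 8] → 24; size 24, align 8
@0: version [1B, align 1] → 1
+1 pad (align 2)
@2: dst [2B, align 2] → 4
@4: ttl [1B, align 1] → 5
+3 pad (align 4)
@8: length [4B, align 4] → 12
@12: seq [4B, align 4] → 16
@16: payload_len [24B, align 8] → 40
@40: flags [1B, align 1] → 41
+1 pad (align 2)
@42: window [2B, align 2] → 44
+4 pad (align 8)
@48: src [8B, align 8] → 56
@56: magic [2B, align 2] → 58
+6 tail pad (align 8)
size 64, align 8

64 bytes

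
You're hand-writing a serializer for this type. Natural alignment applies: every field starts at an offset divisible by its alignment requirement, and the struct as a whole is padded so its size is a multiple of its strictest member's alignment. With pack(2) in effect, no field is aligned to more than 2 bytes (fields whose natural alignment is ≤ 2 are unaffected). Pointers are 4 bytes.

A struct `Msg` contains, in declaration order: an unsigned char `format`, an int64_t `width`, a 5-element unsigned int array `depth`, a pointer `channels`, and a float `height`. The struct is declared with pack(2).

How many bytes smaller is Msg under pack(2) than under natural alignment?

natural layout:
  format at 0 (size 1, align 1) → ends 1
  pad 7 to align 8 for width
  width at 8 (size 8, align 8) → ends 16
  depth at 16 (size 20, align 4) → ends 36
  channels at 36 (size 4, align 4) → ends 40
  height at 40 (size 4, align 4) → ends 44
  tail pad 4 to reach multiple of 8
  total 48 bytes, alignment 8
packed(2) layout:
  format at 0 (size 1, align 1) → ends 1
  pad 1 to align 2 for width
  width at 2 (size 8, align 2) → ends 10
  depth at 10 (size 20, align 2) → ends 30
  channels at 30 (size 4, align 2) → ends 34
  height at 34 (size 4, align 2) → ends 38
  total 38 bytes, alignment 2
48 − 38 = 10

10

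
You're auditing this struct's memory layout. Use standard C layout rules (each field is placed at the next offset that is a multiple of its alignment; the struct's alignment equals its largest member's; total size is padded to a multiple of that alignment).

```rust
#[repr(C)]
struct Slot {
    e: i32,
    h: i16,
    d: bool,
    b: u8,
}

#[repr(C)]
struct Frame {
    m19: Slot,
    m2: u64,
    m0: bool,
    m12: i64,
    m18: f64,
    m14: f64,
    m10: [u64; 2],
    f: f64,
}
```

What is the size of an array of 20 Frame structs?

Slot: e at 0 (size 4, align 4) → ends 4; h at 4 (size 2, align 2) → ends 6; d at 6 (size 1, align 1) → ends 7; b at 7 (size 1, align 1) → ends 8; total 8 bytes, alignment 4
m19 at 0 (size 8, align 4) → ends 8
m2 at 8 (size 8, align 8) → ends 16
m0 at 16 (size 1, align 1) → ends 17
pad 7 to align 8 for m12
m12 at 24 (size 8, align 8) → ends 32
m18 at 32 (size 8, align 8) → ends 40
m14 at 40 (size 8, align 8) → ends 48
m10 at 48 (size 16, align 8) → ends 64
f at 64 (size 8, align 8) → ends 72
total 72 bytes, alignment 8
array of 20: 20 × 72 = 1440

1440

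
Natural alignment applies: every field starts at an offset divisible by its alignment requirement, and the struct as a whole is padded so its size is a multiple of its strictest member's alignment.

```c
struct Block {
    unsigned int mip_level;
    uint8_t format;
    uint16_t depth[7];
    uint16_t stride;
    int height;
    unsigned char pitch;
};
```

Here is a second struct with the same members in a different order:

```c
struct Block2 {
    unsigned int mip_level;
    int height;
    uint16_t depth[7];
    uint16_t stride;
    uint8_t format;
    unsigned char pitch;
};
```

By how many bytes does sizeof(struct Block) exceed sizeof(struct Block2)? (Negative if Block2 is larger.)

4

mip_level at 0 (size 4, align 4) → ends 4
format at 4 (size 1, align 1) → ends 5
pad 1 to align 2 for depth
depth at 6 (size 14, align 2) → ends 20
stride at 20 (size 2, align 2) → ends 22
pad 2 to align 4 for height
height at 24 (size 4, align 4) → ends 28
pitch at 28 (size 1, align 1) → ends 29
tail pad 3 to reach multiple of 4
total 32 bytes, alignment 4
— Block2 —
mip_level at 0 (size 4, align 4) → ends 4
height at 4 (size 4, align 4) → ends 8
depth at 8 (size 14, align 2) → ends 22
stride at 22 (size 2, align 2) → ends 24
format at 24 (size 1, align 1) → ends 25
pitch at 25 (size 1, align 1) → ends 26
tail pad 2 to reach multiple of 4
total 28 bytes, alignment 4
32 − 28 = 4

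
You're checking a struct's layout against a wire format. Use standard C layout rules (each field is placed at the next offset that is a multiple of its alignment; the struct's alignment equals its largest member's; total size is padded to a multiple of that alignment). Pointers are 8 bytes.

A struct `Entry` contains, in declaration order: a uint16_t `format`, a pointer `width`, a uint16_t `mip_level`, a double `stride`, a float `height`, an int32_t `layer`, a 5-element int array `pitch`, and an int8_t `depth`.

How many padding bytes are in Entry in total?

format at 0 (size 2, align 2) → ends 2
pad 6 to align 8 for width
width at 8 (size 8, align 8) → ends 16
mip_level at 16 (size 2, align 2) → ends 18
pad 6 to align 8 for stride
stride at 24 (size 8, align 8) → ends 32
height at 32 (size 4, align 4) → ends 36
layer at 36 (size 4, align 4) → ends 40
pitch at 40 (size 20, align 4) → ends 60
depth at 60 (size 1, align 1) → ends 61
tail pad 3 to reach multiple of 8
total 64 bytes, alignment 8
data bytes 49, size 64 → padding 15

15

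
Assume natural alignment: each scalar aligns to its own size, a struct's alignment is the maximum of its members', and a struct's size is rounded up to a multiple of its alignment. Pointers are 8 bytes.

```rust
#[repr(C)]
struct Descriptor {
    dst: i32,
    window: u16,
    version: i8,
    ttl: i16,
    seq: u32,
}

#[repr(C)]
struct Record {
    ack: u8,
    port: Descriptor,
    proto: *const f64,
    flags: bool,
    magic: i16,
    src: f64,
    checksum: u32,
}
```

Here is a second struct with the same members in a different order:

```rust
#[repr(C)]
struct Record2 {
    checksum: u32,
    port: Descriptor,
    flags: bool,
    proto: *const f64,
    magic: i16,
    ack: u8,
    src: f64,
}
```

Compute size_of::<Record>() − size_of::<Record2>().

8

Descriptor: dst at 0 (size 4, align 4) → ends 4; window at 4 (size 2, align 2) → ends 6; version at 6 (size 1, align 1) → ends 7; pad 1 to align 2 for ttl; ttl at 8 (size 2, align 2) → ends 10; pad 2 to align 4 for seq; seq at 12 (size 4, align 4) → ends 16; total 16 bytes, alignment 4
ack at 0 (size 1, align 1) → ends 1
pad 3 to align 4 for port
port at 4 (size 16, align 4) → ends 20
pad 4 to align 8 for proto
proto at 24 (size 8, align 8) → ends 32
flags at 32 (size 1, align 1) → ends 33
pad 1 to align 2 for magic
magic at 34 (size 2, align 2) → ends 36
pad 4 to align 8 for src
src at 40 (size 8, align 8) → ends 48
checksum at 48 (size 4, align 4) → ends 52
tail pad 4 to reach multiple of 8
total 56 bytes, alignment 8
— Record2 —
checksum at 0 (size 4, align 4) → ends 4
port at 4 (size 16, align 4) → ends 20
flags at 20 (size 1, align 1) → ends 21
pad 3 to align 8 for proto
proto at 24 (size 8, align 8) → ends 32
magic at 32 (size 2, align 2) → ends 34
ack at 34 (size 1, align 1) → ends 35
pad 5 to align 8 for src
src at 40 (size 8, align 8) → ends 48
total 48 bytes, alignment 8
56 − 48 = 8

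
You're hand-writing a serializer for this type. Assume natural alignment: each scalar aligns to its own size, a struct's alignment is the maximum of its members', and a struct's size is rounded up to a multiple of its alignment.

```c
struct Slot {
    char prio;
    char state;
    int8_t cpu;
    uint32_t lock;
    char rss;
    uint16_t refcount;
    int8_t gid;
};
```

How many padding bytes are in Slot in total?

0..1  prio  (1B, 1-aligned)
1..2  state  (1B, 1-aligned)
2..3  cpu  (1B, 1-aligned)
3..4  -- padding (1B)
4..8  lock  (4B, 4-aligned)
8..9  rss  (1B, 1-aligned)
9..10  -- padding (1B)
10..12  refcount  (2B, 2-aligned)
12..13  gid  (1B, 1-aligned)
13..16  -- tail padding (3B)
sizeof = 16, alignof = 4
data bytes 11, size 16 → padding 5

5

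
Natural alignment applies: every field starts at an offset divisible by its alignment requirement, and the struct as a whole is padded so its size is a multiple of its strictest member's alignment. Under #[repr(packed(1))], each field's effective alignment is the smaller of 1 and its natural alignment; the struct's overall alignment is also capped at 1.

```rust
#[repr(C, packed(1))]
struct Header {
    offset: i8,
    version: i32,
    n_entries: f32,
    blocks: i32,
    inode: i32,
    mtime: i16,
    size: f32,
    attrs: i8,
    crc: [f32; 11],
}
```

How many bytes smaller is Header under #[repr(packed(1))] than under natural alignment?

8

natural layout:
  0..1  offset  (1B, 1-aligned)
  1..4  -- padding (3B)
  4..8  version  (4B, 4-aligned)
  8..12  n_entries  (4B, 4-aligned)
  12..16  blocks  (4B, 4-aligned)
  16..20  inode  (4B, 4-aligned)
  20..22  mtime  (2B, 2-aligned)
  22..24  -- padding (2B)
  24..28  size  (4B, 4-aligned)
  28..29  attrs  (1B, 1-aligned)
  29..32  -- padding (3B)
  32..76  crc  (44B, 4-aligned)
  sizeof = 76, alignof = 4
packed(1) layout:
  0..1  offset  (1B, 1-aligned)
  1..5  version  (4B, 1-aligned)
  5..9  n_entries  (4B, 1-aligned)
  9..13  blocks  (4B, 1-aligned)
  13..17  inode  (4B, 1-aligned)
  17..19  mtime  (2B, 1-aligned)
  19..23  size  (4B, 1-aligned)
  23..24  attrs  (1B, 1-aligned)
  24..68  crc  (44B, 1-aligned)
  sizeof = 68, alignof = 1
76 − 68 = 8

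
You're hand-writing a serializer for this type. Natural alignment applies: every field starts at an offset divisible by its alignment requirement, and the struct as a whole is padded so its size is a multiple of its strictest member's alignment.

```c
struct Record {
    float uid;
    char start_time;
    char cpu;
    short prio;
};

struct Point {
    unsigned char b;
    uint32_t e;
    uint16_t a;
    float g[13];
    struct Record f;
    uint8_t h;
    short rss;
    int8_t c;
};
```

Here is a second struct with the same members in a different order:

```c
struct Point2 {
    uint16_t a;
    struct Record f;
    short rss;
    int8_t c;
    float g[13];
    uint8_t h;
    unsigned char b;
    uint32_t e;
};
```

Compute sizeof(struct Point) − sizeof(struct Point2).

Record: uid at 0 (size 4, align 4) → ends 4; start_time at 4 (size 1, align 1) → ends 5; cpu at 5 (size 1, align 1) → ends 6; prio at 6 (size 2, align 2) → ends 8; total 8 bytes, alignment 4
b at 0 (size 1, align 1) → ends 1
pad 3 to align 4 for e
e at 4 (size 4, align 4) → ends 8
a at 8 (size 2, align 2) → ends 10
pad 2 to align 4 for g
g at 12 (size 52, align 4) → ends 64
f at 64 (size 8, align 4) → ends 72
h at 72 (size 1, align 1) → ends 73
pad 1 to align 2 for rss
rss at 74 (size 2, align 2) → ends 76
c at 76 (size 1, align 1) → ends 77
tail pad 3 to reach multiple of 4
total 80 bytes, alignment 4
— Point2 —
a at 0 (size 2, align 2) → ends 2
pad 2 to align 4 for f
f at 4 (size 8, align 4) → ends 12
rss at 12 (size 2, align 2) → ends 14
c at 14 (size 1, align 1) → ends 15
pad 1 to align 4 for g
g at 16 (size 52, align 4) → ends 68
h at 68 (size 1, align 1) → ends 69
b at 69 (size 1, align 1) → ends 70
pad 2 to align 4 for e
e at 72 (size 4, align 4) → ends 76
total 76 bytes, alignment 4
80 − 76 = 4

4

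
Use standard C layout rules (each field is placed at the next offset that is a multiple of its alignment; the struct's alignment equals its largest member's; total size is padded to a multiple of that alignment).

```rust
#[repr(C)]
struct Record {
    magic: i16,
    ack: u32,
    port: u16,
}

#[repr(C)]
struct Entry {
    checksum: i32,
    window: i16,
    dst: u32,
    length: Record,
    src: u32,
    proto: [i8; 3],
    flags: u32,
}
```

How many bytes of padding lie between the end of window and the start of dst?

Record: magic at 0 (size 2, align 2) → ends 2; pad 2 to align 4 for ack; ack at 4 (size 4, align 4) → ends 8; port at 8 (size 2, align 2) → ends 10; tail pad 2 to reach multiple of 4; total 12 bytes, alignment 4
checksum at 0 (size 4, align 4) → ends 4
window at 4 (size 2, align 2) → ends 6
pad 2 to align 4 for dst
dst at 8 (size 4, align 4) → ends 12

2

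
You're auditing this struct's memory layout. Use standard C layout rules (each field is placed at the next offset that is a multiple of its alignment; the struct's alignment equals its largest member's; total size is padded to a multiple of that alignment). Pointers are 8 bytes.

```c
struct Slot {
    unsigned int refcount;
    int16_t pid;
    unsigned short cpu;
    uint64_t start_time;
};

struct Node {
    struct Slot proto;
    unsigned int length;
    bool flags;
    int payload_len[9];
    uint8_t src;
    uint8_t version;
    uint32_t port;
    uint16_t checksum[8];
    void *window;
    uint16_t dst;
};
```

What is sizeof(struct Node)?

Slot: refcount at 0 (size 4, align 4) → ends 4; pid at 4 (size 2, align 2) → ends 6; cpu at 6 (size 2, align 2) → ends 8; start_time at 8 (size 8, align 8) → ends 16; total 16 bytes, alignment 8
proto at 0 (size 16, align 8) → ends 16
length at 16 (size 4, align 4) → ends 20
flags at 20 (size 1, align 1) → ends 21
pad 3 to align 4 for payload_len
payload_len at 24 (size 36, align 4) → ends 60
src at 60 (size 1, align 1) → ends 61
version at 61 (size 1, align 1) → ends 62
pad 2 to align 4 for port
port at 64 (size 4, align 4) → ends 68
checksum at 68 (size 16, align 2) → ends 84
pad 4 to align 8 for window
window at 88 (size 8, align 8) → ends 96
dst at 96 (size 2, align 2) → ends 98
tail pad 6 to reach multiple of 8
total 104 bytes, alignment 8

104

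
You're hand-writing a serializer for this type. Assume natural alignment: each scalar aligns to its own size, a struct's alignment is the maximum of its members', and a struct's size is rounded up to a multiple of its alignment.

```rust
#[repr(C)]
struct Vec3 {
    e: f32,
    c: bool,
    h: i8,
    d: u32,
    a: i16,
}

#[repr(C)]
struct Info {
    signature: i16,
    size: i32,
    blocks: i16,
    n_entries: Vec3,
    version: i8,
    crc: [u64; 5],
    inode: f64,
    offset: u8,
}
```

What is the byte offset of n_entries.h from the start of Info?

17

Vec3: 0..4  e  (4B, 4-aligned); 4..5  c  (1B, 1-aligned); 5..6  h  (1B, 1-aligned); 6..8  -- padding (2B); 8..12  d  (4B, 4-aligned); 12..14  a  (2B, 2-aligned); 14..16  -- tail padding (2B); sizeof = 16, alignof = 4
0..2  signature  (2B, 2-aligned)
2..4  -- padding (2B)
4..8  size  (4B, 4-aligned)
8..10  blocks  (2B, 2-aligned)
10..12  -- padding (2B)
12..28  n_entries  (16B, 4-aligned)
within Vec3: h at 5
12 + 5 = 17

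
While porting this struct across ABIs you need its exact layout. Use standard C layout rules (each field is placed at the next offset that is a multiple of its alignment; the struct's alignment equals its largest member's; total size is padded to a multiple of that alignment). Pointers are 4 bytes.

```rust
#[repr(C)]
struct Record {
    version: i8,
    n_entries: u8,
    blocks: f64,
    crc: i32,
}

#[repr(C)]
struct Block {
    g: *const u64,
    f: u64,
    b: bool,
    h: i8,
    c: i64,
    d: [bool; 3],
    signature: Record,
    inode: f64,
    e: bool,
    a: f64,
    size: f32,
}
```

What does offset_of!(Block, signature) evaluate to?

40

Record: version at 0 (size 1, align 1) → ends 1; n_entries at 1 (size 1, align 1) → ends 2; pad 6 to align 8 for blocks; blocks at 8 (size 8, align 8) → ends 16; crc at 16 (size 4, align 4) → ends 20; tail pad 4 to reach multiple of 8; total 24 bytes, alignment 8
g at 0 (size 4, align 4) → ends 4
pad 4 to align 8 for f
f at 8 (size 8, align 8) → ends 16
b at 16 (size 1, align 1) → ends 17
h at 17 (size 1, align 1) → ends 18
pad 6 to align 8 for c
c at 24 (size 8, align 8) → ends 32
d at 32 (size 3, align 1) → ends 35
pad 5 to align 8 for signature
signature at 40 (size 24, align 8) → ends 64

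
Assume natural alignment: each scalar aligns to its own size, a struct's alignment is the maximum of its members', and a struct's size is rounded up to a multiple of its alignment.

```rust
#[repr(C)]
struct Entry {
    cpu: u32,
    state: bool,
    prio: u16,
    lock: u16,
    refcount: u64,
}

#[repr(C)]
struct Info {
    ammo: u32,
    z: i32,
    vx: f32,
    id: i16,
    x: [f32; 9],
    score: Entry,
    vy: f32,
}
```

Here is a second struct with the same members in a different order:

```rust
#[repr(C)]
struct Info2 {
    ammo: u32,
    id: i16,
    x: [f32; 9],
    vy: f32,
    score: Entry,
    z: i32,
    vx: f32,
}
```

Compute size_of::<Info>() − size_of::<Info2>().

8

Entry: @0: cpu [4B, align 4] → 4; @4: state [1B, align 1] → 5; +1 pad (align 2); @6: prio [2B, align 2] → 8; @8: lock [2B, align 2] → 10; +6 pad (align 8); @16: refcount [8B, align 8] → 24; size 24, align 8
@0: ammo [4B, align 4] → 4
@4: z [4B, align 4] → 8
@8: vx [4B, align 4] → 12
@12: id [2B, align 2] → 14
+2 pad (align 4)
@16: x [36B, align 4] → 52
+4 pad (align 8)
@56: score [24B, align 8] → 80
@80: vy [4B, align 4] → 84
+4 tail pad (align 8)
size 88, align 8
— Info2 —
@0: ammo [4B, align 4] → 4
@4: id [2B, align 2] → 6
+2 pad (align 4)
@8: x [36B, align 4] → 44
@44: vy [4B, align 4] → 48
@48: score [24B, align 8] → 72
@72: z [4B, align 4] → 76
@76: vx [4B, align 4] → 80
size 80, align 8
88 − 80 = 8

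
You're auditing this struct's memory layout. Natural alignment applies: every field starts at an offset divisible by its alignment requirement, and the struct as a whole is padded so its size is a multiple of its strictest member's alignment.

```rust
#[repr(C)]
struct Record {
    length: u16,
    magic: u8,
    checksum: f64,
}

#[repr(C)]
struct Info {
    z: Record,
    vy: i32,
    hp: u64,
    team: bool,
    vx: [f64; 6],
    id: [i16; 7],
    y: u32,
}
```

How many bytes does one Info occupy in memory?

Record: @0: length [2B, align 2] → 2; @2: magic [1B, align 1] → 3; +5 pad (align 8); @8: checksum [8B, align 8] → 16; size 16, align 8
@0: z [16B, align 8] → 16
@16: vy [4B, align 4] → 20
+4 pad (align 8)
@24: hp [8B, align 8] → 32
@32: team [1B, align 1] → 33
+7 pad (align 8)
@40: vx [48B, align 8] → 88
@88: id [14B, align 2] → 102
+2 pad (align 4)
@104: y [4B, align 4] → 108
+4 tail pad (align 8)
size 112, align 8

112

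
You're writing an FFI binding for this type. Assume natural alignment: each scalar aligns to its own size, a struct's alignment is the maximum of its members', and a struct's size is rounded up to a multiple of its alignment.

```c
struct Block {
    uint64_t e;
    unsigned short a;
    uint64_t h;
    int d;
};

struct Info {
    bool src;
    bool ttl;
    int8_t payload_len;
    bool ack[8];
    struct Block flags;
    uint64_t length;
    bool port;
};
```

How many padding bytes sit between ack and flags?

Block: @0: e [8B, align 8] → 8; @8: a [2B, align 2] → 10; +6 pad (align 8); @16: h [8B, align 8] → 24; @24: d [4B, align 4] → 28; +4 tail pad (align 8); size 32, align 8
@0: src [1B, align 1] → 1
@1: ttl [1B, align 1] → 2
@2: payload_len [1B, align 1] → 3
@3: ack [8B, align 1] → 11
+5 pad (align 8)
@16: flags [32B, align 8] → 48

5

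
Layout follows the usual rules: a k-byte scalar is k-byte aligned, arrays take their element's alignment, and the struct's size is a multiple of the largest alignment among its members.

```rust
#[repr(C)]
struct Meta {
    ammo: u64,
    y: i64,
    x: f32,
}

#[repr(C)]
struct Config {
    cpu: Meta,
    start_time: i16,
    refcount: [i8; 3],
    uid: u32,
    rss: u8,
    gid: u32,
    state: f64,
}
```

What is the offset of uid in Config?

Meta: @0: ammo [8B, align 8] → 8; @8: y [8B, align 8] → 16; @16: x [4B, align 4] → 20; +4 tail pad (align 8); size 24, align 8
@0: cpu [24B, align 8] → 24
@24: start_time [2B, align 2] → 26
@26: refcount [3B, align 1] → 29
+3 pad (align 4)
@32: uid [4B, align 4] → 36

32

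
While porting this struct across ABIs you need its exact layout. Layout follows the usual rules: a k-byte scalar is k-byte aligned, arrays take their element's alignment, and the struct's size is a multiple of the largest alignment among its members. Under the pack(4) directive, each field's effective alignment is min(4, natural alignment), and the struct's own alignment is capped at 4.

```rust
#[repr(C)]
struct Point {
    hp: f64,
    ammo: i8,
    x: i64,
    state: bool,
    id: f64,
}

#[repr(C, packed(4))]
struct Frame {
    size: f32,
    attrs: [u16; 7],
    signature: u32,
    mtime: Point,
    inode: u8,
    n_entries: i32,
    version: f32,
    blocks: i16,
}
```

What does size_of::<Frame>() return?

Point: @0: hp [8B, align 8] → 8; @8: ammo [1B, align 1] → 9; +7 pad (align 8); @16: x [8B, align 8] → 24; @24: state [1B, align 1] → 25; +7 pad (align 8); @32: id [8B, align 8] → 40; size 40, align 8
@0: size [4B, align 4] → 4
@4: attrs [14B, align 2] → 18
+2 pad (align 4)
@20: signature [4B, align 4] → 24
@24: mtime [40B, align 4] → 64
@64: inode [1B, align 1] → 65
+3 pad (align 4)
@68: n_entries [4B, align 4] → 72
@72: version [4B, align 4] → 76
@76: blocks [2B, align 2] → 78
+2 tail pad (align 4)
size 80, align 4

80 bytes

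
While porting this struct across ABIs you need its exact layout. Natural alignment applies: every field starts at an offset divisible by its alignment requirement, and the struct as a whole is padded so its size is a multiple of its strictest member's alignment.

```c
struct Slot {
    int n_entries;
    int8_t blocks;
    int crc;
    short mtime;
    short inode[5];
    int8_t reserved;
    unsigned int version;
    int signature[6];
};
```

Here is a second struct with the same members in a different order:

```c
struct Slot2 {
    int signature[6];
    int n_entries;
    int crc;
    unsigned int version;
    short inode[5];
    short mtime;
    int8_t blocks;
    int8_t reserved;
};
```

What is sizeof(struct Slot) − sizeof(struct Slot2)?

4

n_entries at 0 (size 4, align 4) → ends 4
blocks at 4 (size 1, align 1) → ends 5
pad 3 to align 4 for crc
crc at 8 (size 4, align 4) → ends 12
mtime at 12 (size 2, align 2) → ends 14
inode at 14 (size 10, align 2) → ends 24
reserved at 24 (size 1, align 1) → ends 25
pad 3 to align 4 for version
version at 28 (size 4, align 4) → ends 32
signature at 32 (size 24, align 4) → ends 56
total 56 bytes, alignment 4
— Slot2 —
signature at 0 (size 24, align 4) → ends 24
n_entries at 24 (size 4, align 4) → ends 28
crc at 28 (size 4, align 4) → ends 32
version at 32 (size 4, align 4) → ends 36
inode at 36 (size 10, align 2) → ends 46
mtime at 46 (size 2, align 2) → ends 48
blocks at 48 (size 1, align 1) → ends 49
reserved at 49 (size 1, align 1) → ends 50
tail pad 2 to reach multiple of 4
total 52 bytes, alignment 4
56 − 52 = 4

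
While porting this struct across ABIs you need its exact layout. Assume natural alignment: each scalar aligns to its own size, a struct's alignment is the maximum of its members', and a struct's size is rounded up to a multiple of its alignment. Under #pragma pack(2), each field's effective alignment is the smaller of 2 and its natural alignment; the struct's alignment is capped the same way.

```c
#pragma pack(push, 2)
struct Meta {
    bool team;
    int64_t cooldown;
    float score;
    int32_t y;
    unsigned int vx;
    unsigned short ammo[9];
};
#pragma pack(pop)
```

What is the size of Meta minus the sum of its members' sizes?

1

0..1  team  (1B, 1-aligned)
1..2  -- padding (1B)
2..10  cooldown  (8B, 2-aligned)
10..14  score  (4B, 2-aligned)
14..18  y  (4B, 2-aligned)
18..22  vx  (4B, 2-aligned)
22..40  ammo  (18B, 2-aligned)
sizeof = 40, alignof = 2
data bytes 39, size 40 → padding 1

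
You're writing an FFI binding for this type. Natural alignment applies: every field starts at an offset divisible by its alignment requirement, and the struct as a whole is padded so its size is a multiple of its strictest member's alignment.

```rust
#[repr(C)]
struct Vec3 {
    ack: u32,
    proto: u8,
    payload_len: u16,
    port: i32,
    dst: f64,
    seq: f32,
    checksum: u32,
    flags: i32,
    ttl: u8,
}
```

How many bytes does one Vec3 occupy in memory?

40

ack at 0 (size 4, align 4) → ends 4
proto at 4 (size 1, align 1) → ends 5
pad 1 to align 2 for payload_len
payload_len at 6 (size 2, align 2) → ends 8
port at 8 (size 4, align 4) → ends 12
pad 4 to align 8 for dst
dst at 16 (size 8, align 8) → ends 24
seq at 24 (size 4, align 4) → ends 28
checksum at 28 (size 4, align 4) → ends 32
flags at 32 (size 4, align 4) → ends 36
ttl at 36 (size 1, align 1) → ends 37
tail pad 3 to reach multiple of 8
total 40 bytes, alignment 8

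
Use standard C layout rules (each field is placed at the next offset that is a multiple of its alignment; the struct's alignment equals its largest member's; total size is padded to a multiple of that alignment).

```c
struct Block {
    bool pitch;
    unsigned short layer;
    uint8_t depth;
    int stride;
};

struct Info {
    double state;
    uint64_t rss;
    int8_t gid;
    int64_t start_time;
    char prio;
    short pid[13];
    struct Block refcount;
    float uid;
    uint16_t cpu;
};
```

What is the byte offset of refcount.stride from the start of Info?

68

Block: pitch at 0 (size 1, align 1) → ends 1; pad 1 to align 2 for layer; layer at 2 (size 2, align 2) → ends 4; depth at 4 (size 1, align 1) → ends 5; pad 3 to align 4 for stride; stride at 8 (size 4, align 4) → ends 12; total 12 bytes, alignment 4
state at 0 (size 8, align 8) → ends 8
rss at 8 (size 8, align 8) → ends 16
gid at 16 (size 1, align 1) → ends 17
pad 7 to align 8 for start_time
start_time at 24 (size 8, align 8) → ends 32
prio at 32 (size 1, align 1) → ends 33
pad 1 to align 2 for pid
pid at 34 (size 26, align 2) → ends 60
refcount at 60 (size 12, align 4) → ends 72
within Block: stride at 8
60 + 8 = 68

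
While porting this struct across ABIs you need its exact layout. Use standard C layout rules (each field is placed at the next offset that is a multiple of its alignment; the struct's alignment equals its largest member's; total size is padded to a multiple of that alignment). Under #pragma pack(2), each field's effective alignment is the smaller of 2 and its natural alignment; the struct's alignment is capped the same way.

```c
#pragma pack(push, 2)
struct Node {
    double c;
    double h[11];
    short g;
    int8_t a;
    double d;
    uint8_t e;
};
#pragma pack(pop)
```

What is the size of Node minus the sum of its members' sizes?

2

@0: c [8B, align 2] → 8
@8: h [88B, align 2] → 96
@96: g [2B, align 2] → 98
@98: a [1B, align 1] → 99
+1 pad (align 2)
@100: d [8B, align 2] → 108
@108: e [1B, align 1] → 109
+1 tail pad (align 2)
size 110, align 2
data bytes 108, size 110 → padding 2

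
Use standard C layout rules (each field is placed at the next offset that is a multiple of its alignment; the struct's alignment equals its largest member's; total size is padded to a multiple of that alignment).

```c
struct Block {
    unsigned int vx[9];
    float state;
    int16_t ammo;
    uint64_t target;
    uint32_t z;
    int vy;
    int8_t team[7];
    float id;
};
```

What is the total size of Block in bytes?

80 bytes

vx at 0 (size 36, align 4) → ends 36
state at 36 (size 4, align 4) → ends 40
ammo at 40 (size 2, align 2) → ends 42
pad 6 to align 8 for target
target at 48 (size 8, align 8) → ends 56
z at 56 (size 4, align 4) → ends 60
vy at 60 (size 4, align 4) → ends 64
team at 64 (size 7, align 1) → ends 71
pad 1 to align 4 for id
id at 72 (size 4, align 4) → ends 76
tail pad 4 to reach multiple of 8
total 80 bytes, alignment 8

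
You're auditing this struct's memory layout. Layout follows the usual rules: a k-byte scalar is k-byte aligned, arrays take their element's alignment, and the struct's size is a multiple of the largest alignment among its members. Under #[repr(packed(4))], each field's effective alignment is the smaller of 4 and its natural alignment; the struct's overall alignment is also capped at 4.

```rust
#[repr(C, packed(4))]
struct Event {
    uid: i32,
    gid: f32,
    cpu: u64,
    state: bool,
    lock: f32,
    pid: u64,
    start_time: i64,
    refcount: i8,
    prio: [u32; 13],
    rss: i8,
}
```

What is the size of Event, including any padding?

100

0..4  uid  (4B, 4-aligned)
4..8  gid  (4B, 4-aligned)
8..16  cpu  (8B, 4-aligned)
16..17  state  (1B, 1-aligned)
17..20  -- padding (3B)
20..24  lock  (4B, 4-aligned)
24..32  pid  (8B, 4-aligned)
32..40  start_time  (8B, 4-aligned)
40..41  refcount  (1B, 1-aligned)
41..44  -- padding (3B)
44..96  prio  (52B, 4-aligned)
96..97  rss  (1B, 1-aligned)
97..100  -- tail padding (3B)
sizeof = 100, alignof = 4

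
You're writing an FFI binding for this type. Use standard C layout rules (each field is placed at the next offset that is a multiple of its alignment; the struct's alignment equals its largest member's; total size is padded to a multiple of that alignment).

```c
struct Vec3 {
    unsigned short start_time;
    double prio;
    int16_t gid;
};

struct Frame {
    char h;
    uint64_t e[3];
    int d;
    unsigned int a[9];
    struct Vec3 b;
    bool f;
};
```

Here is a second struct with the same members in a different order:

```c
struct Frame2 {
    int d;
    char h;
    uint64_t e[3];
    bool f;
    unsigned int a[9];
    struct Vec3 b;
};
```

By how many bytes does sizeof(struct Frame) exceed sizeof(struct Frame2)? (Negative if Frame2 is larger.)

Vec3: 0..2  start_time  (2B, 2-aligned); 2..8  -- padding (6B); 8..16  prio  (8B, 8-aligned); 16..18  gid  (2B, 2-aligned); 18..24  -- tail padding (6B); sizeof = 24, alignof = 8
0..1  h  (1B, 1-aligned)
1..8  -- padding (7B)
8..32  e  (24B, 8-aligned)
32..36  d  (4B, 4-aligned)
36..72  a  (36B, 4-aligned)
72..96  b  (24B, 8-aligned)
96..97  f  (1B, 1-aligned)
97..104  -- tail padding (7B)
sizeof = 104, alignof = 8
— Frame2 —
0..4  d  (4B, 4-aligned)
4..5  h  (1B, 1-aligned)
5..8  -- padding (3B)
8..32  e  (24B, 8-aligned)
32..33  f  (1B, 1-aligned)
33..36  -- padding (3B)
36..72  a  (36B, 4-aligned)
72..96  b  (24B, 8-aligned)
sizeof = 96, alignof = 8
104 − 96 = 8

8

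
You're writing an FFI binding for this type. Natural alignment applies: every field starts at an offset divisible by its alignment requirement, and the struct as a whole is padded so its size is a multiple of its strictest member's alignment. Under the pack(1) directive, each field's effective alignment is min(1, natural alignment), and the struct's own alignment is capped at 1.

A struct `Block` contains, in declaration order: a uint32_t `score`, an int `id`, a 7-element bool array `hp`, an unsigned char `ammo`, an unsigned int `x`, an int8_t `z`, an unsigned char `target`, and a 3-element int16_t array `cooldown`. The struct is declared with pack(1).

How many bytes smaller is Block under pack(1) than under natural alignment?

natural layout:
  @0: score [4B, align 4] → 4
  @4: id [4B, align 4] → 8
  @8: hp [7B, align 1] → 15
  @15: ammo [1B, align 1] → 16
  @16: x [4B, align 4] → 20
  @20: z [1B, align 1] → 21
  @21: target [1B, align 1] → 22
  @22: cooldown [6B, align 2] → 28
  size 28, align 4
packed(1) layout:
  @0: score [4B, align 1] → 4
  @4: id [4B, align 1] → 8
  @8: hp [7B, align 1] → 15
  @15: ammo [1B, align 1] → 16
  @16: x [4B, align 1] → 20
  @20: z [1B, align 1] → 21
  @21: target [1B, align 1] → 22
  @22: cooldown [6B, align 1] → 28
  size 28, align 1
28 − 28 = 0

0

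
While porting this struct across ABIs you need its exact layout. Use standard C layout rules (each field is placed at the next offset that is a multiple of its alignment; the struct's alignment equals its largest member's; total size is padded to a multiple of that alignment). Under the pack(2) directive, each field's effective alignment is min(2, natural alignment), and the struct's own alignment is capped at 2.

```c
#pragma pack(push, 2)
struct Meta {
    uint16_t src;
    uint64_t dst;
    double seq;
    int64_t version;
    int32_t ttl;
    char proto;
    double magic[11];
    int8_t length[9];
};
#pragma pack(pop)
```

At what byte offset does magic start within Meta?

src at 0 (size 2, align 2) → ends 2
dst at 2 (size 8, align 2) → ends 10
seq at 10 (size 8, align 2) → ends 18
version at 18 (size 8, align 2) → ends 26
ttl at 26 (size 4, align 2) → ends 30
proto at 30 (size 1, align 1) → ends 31
pad 1 to align 2 for magic
magic at 32 (size 88, align 2) → ends 120

32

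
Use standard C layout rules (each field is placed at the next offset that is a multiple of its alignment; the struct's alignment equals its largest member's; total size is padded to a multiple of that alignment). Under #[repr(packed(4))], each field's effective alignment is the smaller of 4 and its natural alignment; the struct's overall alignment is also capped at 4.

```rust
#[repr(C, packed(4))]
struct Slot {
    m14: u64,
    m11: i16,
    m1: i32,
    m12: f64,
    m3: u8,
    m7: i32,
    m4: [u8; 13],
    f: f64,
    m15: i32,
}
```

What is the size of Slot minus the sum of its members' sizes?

0..8  m14  (8B, 4-aligned)
8..10  m11  (2B, 2-aligned)
10..12  -- padding (2B)
12..16  m1  (4B, 4-aligned)
16..24  m12  (8B, 4-aligned)
24..25  m3  (1B, 1-aligned)
25..28  -- padding (3B)
28..32  m7  (4B, 4-aligned)
32..45  m4  (13B, 1-aligned)
45..48  -- padding (3B)
48..56  f  (8B, 4-aligned)
56..60  m15  (4B, 4-aligned)
sizeof = 60, alignof = 4
data bytes 52, size 60 → padding 8

8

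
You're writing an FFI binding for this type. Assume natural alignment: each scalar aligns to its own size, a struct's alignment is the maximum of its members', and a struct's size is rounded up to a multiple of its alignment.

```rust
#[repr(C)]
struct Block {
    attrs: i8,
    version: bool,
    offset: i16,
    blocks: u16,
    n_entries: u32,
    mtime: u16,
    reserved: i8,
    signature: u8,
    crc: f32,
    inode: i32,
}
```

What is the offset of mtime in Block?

12

attrs at 0 (size 1, align 1) → ends 1
version at 1 (size 1, align 1) → ends 2
offset at 2 (size 2, align 2) → ends 4
blocks at 4 (size 2, align 2) → ends 6
pad 2 to align 4 for n_entries
n_entries at 8 (size 4, align 4) → ends 12
mtime at 12 (size 2, align 2) → ends 14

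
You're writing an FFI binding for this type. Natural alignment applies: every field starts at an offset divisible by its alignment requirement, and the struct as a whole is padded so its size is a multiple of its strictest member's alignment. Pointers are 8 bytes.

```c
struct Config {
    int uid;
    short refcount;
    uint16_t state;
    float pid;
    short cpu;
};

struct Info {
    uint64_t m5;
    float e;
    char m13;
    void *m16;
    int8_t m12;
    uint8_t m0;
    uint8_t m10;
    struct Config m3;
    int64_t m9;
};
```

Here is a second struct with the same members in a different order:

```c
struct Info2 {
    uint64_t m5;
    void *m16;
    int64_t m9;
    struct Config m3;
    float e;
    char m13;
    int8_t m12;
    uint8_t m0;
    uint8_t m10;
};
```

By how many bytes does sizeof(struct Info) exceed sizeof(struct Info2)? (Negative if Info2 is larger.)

8

Config: uid at 0 (size 4, align 4) → ends 4; refcount at 4 (size 2, align 2) → ends 6; state at 6 (size 2, align 2) → ends 8; pid at 8 (size 4, align 4) → ends 12; cpu at 12 (size 2, align 2) → ends 14; tail pad 2 to reach multiple of 4; total 16 bytes, alignment 4
m5 at 0 (size 8, align 8) → ends 8
e at 8 (size 4, align 4) → ends 12
m13 at 12 (size 1, align 1) → ends 13
pad 3 to align 8 for m16
m16 at 16 (size 8, align 8) → ends 24
m12 at 24 (size 1, align 1) → ends 25
m0 at 25 (size 1, align 1) → ends 26
m10 at 26 (size 1, align 1) → ends 27
pad 1 to align 4 for m3
m3 at 28 (size 16, align 4) → ends 44
pad 4 to align 8 for m9
m9 at 48 (size 8, align 8) → ends 56
total 56 bytes, alignment 8
— Info2 —
m5 at 0 (size 8, align 8) → ends 8
m16 at 8 (size 8, align 8) → ends 16
m9 at 16 (size 8, align 8) → ends 24
m3 at 24 (size 16, align 4) → ends 40
e at 40 (size 4, align 4) → ends 44
m13 at 44 (size 1, align 1) → ends 45
m12 at 45 (size 1, align 1) → ends 46
m0 at 46 (size 1, align 1) → ends 47
m10 at 47 (size 1, align 1) → ends 48
total 48 bytes, alignment 8
56 − 48 = 8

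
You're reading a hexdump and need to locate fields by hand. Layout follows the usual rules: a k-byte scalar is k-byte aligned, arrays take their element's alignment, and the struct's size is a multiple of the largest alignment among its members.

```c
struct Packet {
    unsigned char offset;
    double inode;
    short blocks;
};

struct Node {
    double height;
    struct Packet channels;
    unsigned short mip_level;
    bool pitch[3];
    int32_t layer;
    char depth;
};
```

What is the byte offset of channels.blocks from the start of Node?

24

Packet: @0: offset [1B, align 1] → 1; +7 pad (align 8); @8: inode [8B, align 8] → 16; @16: blocks [2B, align 2] → 18; +6 tail pad (align 8); size 24, align 8
@0: height [8B, align 8] → 8
@8: channels [24B, align 8] → 32
within Packet: blocks at 16
8 + 16 = 24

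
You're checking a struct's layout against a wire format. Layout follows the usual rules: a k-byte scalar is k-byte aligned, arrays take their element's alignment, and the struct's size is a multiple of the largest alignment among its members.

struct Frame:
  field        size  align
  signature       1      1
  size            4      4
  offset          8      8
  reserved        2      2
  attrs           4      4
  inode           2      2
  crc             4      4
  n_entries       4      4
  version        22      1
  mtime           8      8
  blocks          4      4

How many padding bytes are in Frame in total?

17

0..1  signature  (1B, 1-aligned)
1..4  -- padding (3B)
4..8  size  (4B, 4-aligned)
8..16  offset  (8B, 8-aligned)
16..18  reserved  (2B, 2-aligned)
18..20  -- padding (2B)
20..24  attrs  (4B, 4-aligned)
24..26  inode  (2B, 2-aligned)
26..28  -- padding (2B)
28..32  crc  (4B, 4-aligned)
32..36  n_entries  (4B, 4-aligned)
36..58  version  (22B, 1-aligned)
58..64  -- padding (6B)
64..72  mtime  (8B, 8-aligned)
72..76  blocks  (4B, 4-aligned)
76..80  -- tail padding (4B)
sizeof = 80, alignof = 8
data bytes 63, size 80 → padding 17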